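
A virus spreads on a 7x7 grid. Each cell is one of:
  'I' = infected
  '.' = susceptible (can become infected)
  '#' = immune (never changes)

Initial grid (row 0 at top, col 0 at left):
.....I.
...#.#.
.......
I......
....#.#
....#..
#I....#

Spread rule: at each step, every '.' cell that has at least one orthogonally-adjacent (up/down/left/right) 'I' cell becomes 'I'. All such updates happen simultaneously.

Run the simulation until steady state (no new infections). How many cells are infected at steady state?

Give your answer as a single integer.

Step 0 (initial): 3 infected
Step 1: +7 new -> 10 infected
Step 2: +10 new -> 20 infected
Step 3: +10 new -> 30 infected
Step 4: +8 new -> 38 infected
Step 5: +2 new -> 40 infected
Step 6: +2 new -> 42 infected
Step 7: +0 new -> 42 infected

Answer: 42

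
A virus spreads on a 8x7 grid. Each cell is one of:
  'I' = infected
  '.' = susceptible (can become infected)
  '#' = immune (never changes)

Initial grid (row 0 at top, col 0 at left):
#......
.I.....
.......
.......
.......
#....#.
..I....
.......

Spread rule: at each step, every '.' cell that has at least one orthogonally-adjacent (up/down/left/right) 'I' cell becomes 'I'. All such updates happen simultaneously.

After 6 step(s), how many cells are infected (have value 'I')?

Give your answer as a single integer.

Step 0 (initial): 2 infected
Step 1: +8 new -> 10 infected
Step 2: +12 new -> 22 infected
Step 3: +11 new -> 33 infected
Step 4: +8 new -> 41 infected
Step 5: +7 new -> 48 infected
Step 6: +4 new -> 52 infected

Answer: 52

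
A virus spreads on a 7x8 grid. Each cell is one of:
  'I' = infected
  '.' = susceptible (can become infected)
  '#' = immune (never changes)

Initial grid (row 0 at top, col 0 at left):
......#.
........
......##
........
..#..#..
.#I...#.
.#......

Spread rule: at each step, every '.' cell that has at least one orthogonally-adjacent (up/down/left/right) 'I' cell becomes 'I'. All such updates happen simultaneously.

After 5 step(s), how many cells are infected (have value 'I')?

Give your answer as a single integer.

Step 0 (initial): 1 infected
Step 1: +2 new -> 3 infected
Step 2: +3 new -> 6 infected
Step 3: +4 new -> 10 infected
Step 4: +4 new -> 14 infected
Step 5: +6 new -> 20 infected

Answer: 20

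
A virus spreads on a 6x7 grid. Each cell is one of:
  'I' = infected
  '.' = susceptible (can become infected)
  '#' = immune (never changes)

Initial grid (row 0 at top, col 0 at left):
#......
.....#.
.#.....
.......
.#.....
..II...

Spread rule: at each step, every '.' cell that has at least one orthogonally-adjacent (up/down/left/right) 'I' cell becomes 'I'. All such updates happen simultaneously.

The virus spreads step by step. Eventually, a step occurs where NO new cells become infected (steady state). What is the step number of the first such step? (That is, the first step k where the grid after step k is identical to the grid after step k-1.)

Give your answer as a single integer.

Answer: 9

Derivation:
Step 0 (initial): 2 infected
Step 1: +4 new -> 6 infected
Step 2: +5 new -> 11 infected
Step 3: +7 new -> 18 infected
Step 4: +6 new -> 24 infected
Step 5: +7 new -> 31 infected
Step 6: +4 new -> 35 infected
Step 7: +2 new -> 37 infected
Step 8: +1 new -> 38 infected
Step 9: +0 new -> 38 infected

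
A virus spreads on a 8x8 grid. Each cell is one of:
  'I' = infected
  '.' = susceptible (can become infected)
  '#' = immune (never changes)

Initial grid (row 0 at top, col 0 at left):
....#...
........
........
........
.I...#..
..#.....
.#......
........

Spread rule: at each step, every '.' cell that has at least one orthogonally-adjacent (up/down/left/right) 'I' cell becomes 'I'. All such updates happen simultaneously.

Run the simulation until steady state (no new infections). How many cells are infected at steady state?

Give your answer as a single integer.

Answer: 60

Derivation:
Step 0 (initial): 1 infected
Step 1: +4 new -> 5 infected
Step 2: +5 new -> 10 infected
Step 3: +7 new -> 17 infected
Step 4: +8 new -> 25 infected
Step 5: +10 new -> 35 infected
Step 6: +8 new -> 43 infected
Step 7: +7 new -> 50 infected
Step 8: +6 new -> 56 infected
Step 9: +3 new -> 59 infected
Step 10: +1 new -> 60 infected
Step 11: +0 new -> 60 infected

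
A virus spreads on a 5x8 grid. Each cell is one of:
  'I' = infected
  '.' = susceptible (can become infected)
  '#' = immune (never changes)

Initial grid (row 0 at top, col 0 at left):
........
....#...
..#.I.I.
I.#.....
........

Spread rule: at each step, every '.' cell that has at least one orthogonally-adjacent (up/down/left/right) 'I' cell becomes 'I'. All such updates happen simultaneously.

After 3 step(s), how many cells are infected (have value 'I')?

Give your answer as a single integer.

Step 0 (initial): 3 infected
Step 1: +9 new -> 12 infected
Step 2: +12 new -> 24 infected
Step 3: +10 new -> 34 infected

Answer: 34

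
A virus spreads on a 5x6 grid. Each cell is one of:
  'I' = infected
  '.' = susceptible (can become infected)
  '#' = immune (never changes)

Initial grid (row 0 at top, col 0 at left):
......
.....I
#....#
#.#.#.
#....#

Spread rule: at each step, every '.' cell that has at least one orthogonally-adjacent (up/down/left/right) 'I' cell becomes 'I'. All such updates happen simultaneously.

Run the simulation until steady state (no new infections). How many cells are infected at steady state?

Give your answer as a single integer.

Answer: 22

Derivation:
Step 0 (initial): 1 infected
Step 1: +2 new -> 3 infected
Step 2: +3 new -> 6 infected
Step 3: +3 new -> 9 infected
Step 4: +4 new -> 13 infected
Step 5: +4 new -> 17 infected
Step 6: +4 new -> 21 infected
Step 7: +1 new -> 22 infected
Step 8: +0 new -> 22 infected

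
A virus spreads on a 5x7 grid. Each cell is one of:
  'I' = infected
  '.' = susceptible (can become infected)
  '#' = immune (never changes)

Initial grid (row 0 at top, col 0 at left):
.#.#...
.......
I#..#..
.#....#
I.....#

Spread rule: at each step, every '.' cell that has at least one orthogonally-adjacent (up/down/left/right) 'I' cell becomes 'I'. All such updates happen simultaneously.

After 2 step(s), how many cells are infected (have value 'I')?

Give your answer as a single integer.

Answer: 8

Derivation:
Step 0 (initial): 2 infected
Step 1: +3 new -> 5 infected
Step 2: +3 new -> 8 infected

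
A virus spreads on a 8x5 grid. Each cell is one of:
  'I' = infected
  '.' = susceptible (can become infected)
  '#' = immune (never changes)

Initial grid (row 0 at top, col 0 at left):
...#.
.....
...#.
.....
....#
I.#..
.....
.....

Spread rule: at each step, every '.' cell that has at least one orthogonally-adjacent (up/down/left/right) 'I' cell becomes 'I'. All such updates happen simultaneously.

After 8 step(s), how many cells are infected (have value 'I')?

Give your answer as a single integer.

Answer: 35

Derivation:
Step 0 (initial): 1 infected
Step 1: +3 new -> 4 infected
Step 2: +4 new -> 8 infected
Step 3: +5 new -> 13 infected
Step 4: +6 new -> 19 infected
Step 5: +7 new -> 26 infected
Step 6: +5 new -> 31 infected
Step 7: +3 new -> 34 infected
Step 8: +1 new -> 35 infected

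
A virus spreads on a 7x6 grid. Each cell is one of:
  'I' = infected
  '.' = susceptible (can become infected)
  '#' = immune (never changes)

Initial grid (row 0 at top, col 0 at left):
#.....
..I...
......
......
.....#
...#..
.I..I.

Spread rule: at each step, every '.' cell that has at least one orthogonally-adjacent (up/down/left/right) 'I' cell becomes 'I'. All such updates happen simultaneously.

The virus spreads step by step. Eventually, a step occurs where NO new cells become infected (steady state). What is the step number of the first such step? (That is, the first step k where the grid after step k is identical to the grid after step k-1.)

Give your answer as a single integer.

Step 0 (initial): 3 infected
Step 1: +10 new -> 13 infected
Step 2: +12 new -> 25 infected
Step 3: +10 new -> 35 infected
Step 4: +4 new -> 39 infected
Step 5: +0 new -> 39 infected

Answer: 5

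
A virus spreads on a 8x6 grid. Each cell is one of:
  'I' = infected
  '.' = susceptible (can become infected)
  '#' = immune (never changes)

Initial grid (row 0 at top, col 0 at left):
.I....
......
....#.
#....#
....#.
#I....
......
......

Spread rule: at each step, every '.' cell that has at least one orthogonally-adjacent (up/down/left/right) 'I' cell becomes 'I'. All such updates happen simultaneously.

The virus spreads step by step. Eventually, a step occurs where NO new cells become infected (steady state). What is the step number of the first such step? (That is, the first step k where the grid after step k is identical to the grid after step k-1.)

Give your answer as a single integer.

Answer: 7

Derivation:
Step 0 (initial): 2 infected
Step 1: +6 new -> 8 infected
Step 2: +11 new -> 19 infected
Step 3: +10 new -> 29 infected
Step 4: +7 new -> 36 infected
Step 5: +5 new -> 41 infected
Step 6: +2 new -> 43 infected
Step 7: +0 new -> 43 infected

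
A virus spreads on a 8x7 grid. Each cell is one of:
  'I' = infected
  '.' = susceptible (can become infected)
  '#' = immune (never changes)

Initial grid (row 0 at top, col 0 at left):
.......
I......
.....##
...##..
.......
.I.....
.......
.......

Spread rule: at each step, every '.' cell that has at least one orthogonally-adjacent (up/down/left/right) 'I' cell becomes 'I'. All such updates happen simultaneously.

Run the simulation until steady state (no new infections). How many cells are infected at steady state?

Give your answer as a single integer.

Answer: 52

Derivation:
Step 0 (initial): 2 infected
Step 1: +7 new -> 9 infected
Step 2: +11 new -> 20 infected
Step 3: +9 new -> 29 infected
Step 4: +7 new -> 36 infected
Step 5: +7 new -> 43 infected
Step 6: +6 new -> 49 infected
Step 7: +3 new -> 52 infected
Step 8: +0 new -> 52 infected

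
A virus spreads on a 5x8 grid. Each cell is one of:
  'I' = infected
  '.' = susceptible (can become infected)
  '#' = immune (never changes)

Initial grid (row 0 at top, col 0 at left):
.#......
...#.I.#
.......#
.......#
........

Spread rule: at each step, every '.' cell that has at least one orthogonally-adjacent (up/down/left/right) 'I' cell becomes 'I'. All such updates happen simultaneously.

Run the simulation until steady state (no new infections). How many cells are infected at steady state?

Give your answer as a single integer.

Answer: 35

Derivation:
Step 0 (initial): 1 infected
Step 1: +4 new -> 5 infected
Step 2: +5 new -> 10 infected
Step 3: +6 new -> 16 infected
Step 4: +5 new -> 21 infected
Step 5: +5 new -> 26 infected
Step 6: +4 new -> 30 infected
Step 7: +3 new -> 33 infected
Step 8: +2 new -> 35 infected
Step 9: +0 new -> 35 infected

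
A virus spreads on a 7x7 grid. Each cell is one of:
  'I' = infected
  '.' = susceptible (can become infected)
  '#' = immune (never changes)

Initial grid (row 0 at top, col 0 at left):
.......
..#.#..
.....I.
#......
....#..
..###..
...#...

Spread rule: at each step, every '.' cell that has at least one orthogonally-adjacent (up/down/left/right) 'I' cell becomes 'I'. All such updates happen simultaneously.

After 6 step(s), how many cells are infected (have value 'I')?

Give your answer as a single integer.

Step 0 (initial): 1 infected
Step 1: +4 new -> 5 infected
Step 2: +6 new -> 11 infected
Step 3: +7 new -> 18 infected
Step 4: +6 new -> 24 infected
Step 5: +7 new -> 31 infected
Step 6: +3 new -> 34 infected

Answer: 34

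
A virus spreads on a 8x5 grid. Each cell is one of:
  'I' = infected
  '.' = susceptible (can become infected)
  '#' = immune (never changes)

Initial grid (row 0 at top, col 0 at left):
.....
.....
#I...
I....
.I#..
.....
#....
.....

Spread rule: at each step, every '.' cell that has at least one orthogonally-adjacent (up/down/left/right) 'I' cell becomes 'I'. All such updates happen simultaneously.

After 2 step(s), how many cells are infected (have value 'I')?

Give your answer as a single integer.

Step 0 (initial): 3 infected
Step 1: +5 new -> 8 infected
Step 2: +8 new -> 16 infected

Answer: 16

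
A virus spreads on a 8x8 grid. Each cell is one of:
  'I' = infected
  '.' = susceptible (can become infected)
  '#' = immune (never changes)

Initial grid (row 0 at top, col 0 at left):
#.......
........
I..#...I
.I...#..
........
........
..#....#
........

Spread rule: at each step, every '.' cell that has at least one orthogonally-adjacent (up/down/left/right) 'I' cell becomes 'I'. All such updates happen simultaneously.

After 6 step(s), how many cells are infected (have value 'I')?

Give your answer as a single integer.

Step 0 (initial): 3 infected
Step 1: +8 new -> 11 infected
Step 2: +11 new -> 22 infected
Step 3: +12 new -> 34 infected
Step 4: +10 new -> 44 infected
Step 5: +8 new -> 52 infected
Step 6: +4 new -> 56 infected

Answer: 56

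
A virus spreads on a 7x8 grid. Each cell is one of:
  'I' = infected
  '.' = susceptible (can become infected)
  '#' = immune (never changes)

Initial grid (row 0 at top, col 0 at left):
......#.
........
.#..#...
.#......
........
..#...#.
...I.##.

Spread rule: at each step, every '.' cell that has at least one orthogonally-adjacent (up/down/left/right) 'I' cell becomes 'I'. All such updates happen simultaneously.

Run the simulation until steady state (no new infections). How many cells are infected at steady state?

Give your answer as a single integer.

Answer: 48

Derivation:
Step 0 (initial): 1 infected
Step 1: +3 new -> 4 infected
Step 2: +3 new -> 7 infected
Step 3: +6 new -> 13 infected
Step 4: +6 new -> 19 infected
Step 5: +5 new -> 24 infected
Step 6: +7 new -> 31 infected
Step 7: +8 new -> 39 infected
Step 8: +6 new -> 45 infected
Step 9: +2 new -> 47 infected
Step 10: +1 new -> 48 infected
Step 11: +0 new -> 48 infected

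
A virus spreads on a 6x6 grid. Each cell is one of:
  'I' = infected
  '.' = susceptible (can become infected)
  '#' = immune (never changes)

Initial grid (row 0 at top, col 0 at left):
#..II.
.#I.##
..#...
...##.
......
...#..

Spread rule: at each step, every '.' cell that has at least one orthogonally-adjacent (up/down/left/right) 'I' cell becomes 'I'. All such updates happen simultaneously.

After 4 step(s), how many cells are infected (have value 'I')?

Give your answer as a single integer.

Answer: 10

Derivation:
Step 0 (initial): 3 infected
Step 1: +3 new -> 6 infected
Step 2: +2 new -> 8 infected
Step 3: +1 new -> 9 infected
Step 4: +1 new -> 10 infected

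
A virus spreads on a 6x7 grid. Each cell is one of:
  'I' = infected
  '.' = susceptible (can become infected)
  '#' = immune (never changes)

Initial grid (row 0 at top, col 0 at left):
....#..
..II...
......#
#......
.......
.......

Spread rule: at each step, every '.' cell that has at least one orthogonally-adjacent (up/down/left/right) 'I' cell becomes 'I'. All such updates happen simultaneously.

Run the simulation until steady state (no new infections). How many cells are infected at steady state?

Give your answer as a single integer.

Answer: 39

Derivation:
Step 0 (initial): 2 infected
Step 1: +6 new -> 8 infected
Step 2: +7 new -> 15 infected
Step 3: +9 new -> 24 infected
Step 4: +6 new -> 30 infected
Step 5: +5 new -> 35 infected
Step 6: +3 new -> 38 infected
Step 7: +1 new -> 39 infected
Step 8: +0 new -> 39 infected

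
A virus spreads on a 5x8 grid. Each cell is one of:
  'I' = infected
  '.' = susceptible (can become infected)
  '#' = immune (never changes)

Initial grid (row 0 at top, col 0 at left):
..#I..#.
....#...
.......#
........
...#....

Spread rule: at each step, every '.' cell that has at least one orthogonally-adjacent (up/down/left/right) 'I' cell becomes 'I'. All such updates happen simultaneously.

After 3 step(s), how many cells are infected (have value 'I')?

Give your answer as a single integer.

Answer: 11

Derivation:
Step 0 (initial): 1 infected
Step 1: +2 new -> 3 infected
Step 2: +3 new -> 6 infected
Step 3: +5 new -> 11 infected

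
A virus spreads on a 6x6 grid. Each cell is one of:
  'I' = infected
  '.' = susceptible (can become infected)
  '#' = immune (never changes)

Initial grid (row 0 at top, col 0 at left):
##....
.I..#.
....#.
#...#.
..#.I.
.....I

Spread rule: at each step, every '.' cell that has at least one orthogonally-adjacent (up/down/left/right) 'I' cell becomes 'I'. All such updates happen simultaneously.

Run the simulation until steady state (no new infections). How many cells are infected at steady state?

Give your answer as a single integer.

Step 0 (initial): 3 infected
Step 1: +6 new -> 9 infected
Step 2: +8 new -> 17 infected
Step 3: +6 new -> 23 infected
Step 4: +4 new -> 27 infected
Step 5: +2 new -> 29 infected
Step 6: +0 new -> 29 infected

Answer: 29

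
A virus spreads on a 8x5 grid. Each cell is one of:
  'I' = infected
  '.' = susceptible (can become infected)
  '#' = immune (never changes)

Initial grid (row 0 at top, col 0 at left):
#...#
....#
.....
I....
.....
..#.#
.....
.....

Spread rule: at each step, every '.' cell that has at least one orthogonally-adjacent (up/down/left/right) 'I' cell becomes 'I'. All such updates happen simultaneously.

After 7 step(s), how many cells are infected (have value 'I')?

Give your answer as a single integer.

Step 0 (initial): 1 infected
Step 1: +3 new -> 4 infected
Step 2: +5 new -> 9 infected
Step 3: +6 new -> 15 infected
Step 4: +7 new -> 22 infected
Step 5: +7 new -> 29 infected
Step 6: +3 new -> 32 infected
Step 7: +2 new -> 34 infected

Answer: 34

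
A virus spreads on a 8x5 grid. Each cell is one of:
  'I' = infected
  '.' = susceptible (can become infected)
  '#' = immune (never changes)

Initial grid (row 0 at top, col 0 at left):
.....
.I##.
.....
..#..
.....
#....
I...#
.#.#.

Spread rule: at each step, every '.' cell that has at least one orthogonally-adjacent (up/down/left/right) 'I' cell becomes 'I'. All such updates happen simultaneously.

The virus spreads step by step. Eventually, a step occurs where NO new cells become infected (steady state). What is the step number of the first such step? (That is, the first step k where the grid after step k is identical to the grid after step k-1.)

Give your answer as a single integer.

Step 0 (initial): 2 infected
Step 1: +5 new -> 7 infected
Step 2: +7 new -> 14 infected
Step 3: +7 new -> 21 infected
Step 4: +6 new -> 27 infected
Step 5: +4 new -> 31 infected
Step 6: +1 new -> 32 infected
Step 7: +0 new -> 32 infected

Answer: 7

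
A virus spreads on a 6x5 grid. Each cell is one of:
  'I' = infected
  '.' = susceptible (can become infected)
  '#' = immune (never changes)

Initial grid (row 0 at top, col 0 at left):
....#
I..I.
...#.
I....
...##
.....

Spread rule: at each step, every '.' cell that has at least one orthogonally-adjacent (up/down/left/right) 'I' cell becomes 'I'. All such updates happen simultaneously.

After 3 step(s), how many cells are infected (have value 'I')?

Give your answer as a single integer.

Step 0 (initial): 3 infected
Step 1: +8 new -> 11 infected
Step 2: +8 new -> 19 infected
Step 3: +4 new -> 23 infected

Answer: 23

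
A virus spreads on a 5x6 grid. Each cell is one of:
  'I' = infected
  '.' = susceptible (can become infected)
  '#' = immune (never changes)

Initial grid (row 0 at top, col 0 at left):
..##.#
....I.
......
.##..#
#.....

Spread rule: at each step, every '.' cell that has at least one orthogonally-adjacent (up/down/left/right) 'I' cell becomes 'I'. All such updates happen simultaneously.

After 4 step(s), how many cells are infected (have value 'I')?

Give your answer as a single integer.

Step 0 (initial): 1 infected
Step 1: +4 new -> 5 infected
Step 2: +4 new -> 9 infected
Step 3: +4 new -> 13 infected
Step 4: +5 new -> 18 infected

Answer: 18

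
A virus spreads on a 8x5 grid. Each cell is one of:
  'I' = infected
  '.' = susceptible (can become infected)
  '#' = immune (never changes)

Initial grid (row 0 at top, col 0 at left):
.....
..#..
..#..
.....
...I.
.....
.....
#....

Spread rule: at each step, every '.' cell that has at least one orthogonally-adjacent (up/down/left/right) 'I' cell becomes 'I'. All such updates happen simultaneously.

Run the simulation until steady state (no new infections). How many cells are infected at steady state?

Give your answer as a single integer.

Step 0 (initial): 1 infected
Step 1: +4 new -> 5 infected
Step 2: +7 new -> 12 infected
Step 3: +8 new -> 20 infected
Step 4: +8 new -> 28 infected
Step 5: +6 new -> 34 infected
Step 6: +2 new -> 36 infected
Step 7: +1 new -> 37 infected
Step 8: +0 new -> 37 infected

Answer: 37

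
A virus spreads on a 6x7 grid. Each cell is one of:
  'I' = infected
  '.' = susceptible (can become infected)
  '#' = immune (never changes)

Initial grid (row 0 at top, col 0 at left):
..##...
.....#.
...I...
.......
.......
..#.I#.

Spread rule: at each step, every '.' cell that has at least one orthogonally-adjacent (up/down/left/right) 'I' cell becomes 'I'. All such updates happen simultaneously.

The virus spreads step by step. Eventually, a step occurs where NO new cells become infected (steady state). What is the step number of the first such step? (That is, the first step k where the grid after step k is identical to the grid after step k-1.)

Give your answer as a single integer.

Answer: 7

Derivation:
Step 0 (initial): 2 infected
Step 1: +6 new -> 8 infected
Step 2: +8 new -> 16 infected
Step 3: +8 new -> 24 infected
Step 4: +8 new -> 32 infected
Step 5: +4 new -> 36 infected
Step 6: +1 new -> 37 infected
Step 7: +0 new -> 37 infected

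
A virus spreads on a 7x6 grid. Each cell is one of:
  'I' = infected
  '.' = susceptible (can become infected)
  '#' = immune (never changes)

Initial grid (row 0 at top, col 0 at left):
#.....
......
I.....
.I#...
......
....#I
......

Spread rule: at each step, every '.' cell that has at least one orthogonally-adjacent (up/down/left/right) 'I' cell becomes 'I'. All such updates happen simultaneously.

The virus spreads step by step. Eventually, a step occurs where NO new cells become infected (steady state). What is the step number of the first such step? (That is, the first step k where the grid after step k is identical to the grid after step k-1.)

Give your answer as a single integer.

Step 0 (initial): 3 infected
Step 1: +6 new -> 9 infected
Step 2: +8 new -> 17 infected
Step 3: +10 new -> 27 infected
Step 4: +8 new -> 35 infected
Step 5: +3 new -> 38 infected
Step 6: +1 new -> 39 infected
Step 7: +0 new -> 39 infected

Answer: 7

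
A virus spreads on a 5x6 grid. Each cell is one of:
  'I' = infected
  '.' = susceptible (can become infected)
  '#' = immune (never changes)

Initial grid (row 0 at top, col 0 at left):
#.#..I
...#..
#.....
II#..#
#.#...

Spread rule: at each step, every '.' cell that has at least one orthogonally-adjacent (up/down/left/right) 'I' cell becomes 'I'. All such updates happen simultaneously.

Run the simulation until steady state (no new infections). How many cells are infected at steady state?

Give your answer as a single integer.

Step 0 (initial): 3 infected
Step 1: +4 new -> 7 infected
Step 2: +5 new -> 12 infected
Step 3: +5 new -> 17 infected
Step 4: +2 new -> 19 infected
Step 5: +2 new -> 21 infected
Step 6: +1 new -> 22 infected
Step 7: +0 new -> 22 infected

Answer: 22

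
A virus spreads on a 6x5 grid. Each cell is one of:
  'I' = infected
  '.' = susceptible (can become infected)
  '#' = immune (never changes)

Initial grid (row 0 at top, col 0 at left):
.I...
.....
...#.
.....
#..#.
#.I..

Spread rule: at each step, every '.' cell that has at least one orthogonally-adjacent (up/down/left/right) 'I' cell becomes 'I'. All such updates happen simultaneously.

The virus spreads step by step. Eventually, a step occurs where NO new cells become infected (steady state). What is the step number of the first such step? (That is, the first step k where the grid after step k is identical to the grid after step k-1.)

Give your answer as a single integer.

Answer: 6

Derivation:
Step 0 (initial): 2 infected
Step 1: +6 new -> 8 infected
Step 2: +7 new -> 15 infected
Step 3: +7 new -> 22 infected
Step 4: +3 new -> 25 infected
Step 5: +1 new -> 26 infected
Step 6: +0 new -> 26 infected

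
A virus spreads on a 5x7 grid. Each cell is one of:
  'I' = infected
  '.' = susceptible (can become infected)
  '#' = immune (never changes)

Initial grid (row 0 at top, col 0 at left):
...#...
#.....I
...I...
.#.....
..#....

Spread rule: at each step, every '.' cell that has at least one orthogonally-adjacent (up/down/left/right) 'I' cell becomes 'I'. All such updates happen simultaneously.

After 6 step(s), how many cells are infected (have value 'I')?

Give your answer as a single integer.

Answer: 31

Derivation:
Step 0 (initial): 2 infected
Step 1: +7 new -> 9 infected
Step 2: +9 new -> 18 infected
Step 3: +7 new -> 25 infected
Step 4: +3 new -> 28 infected
Step 5: +2 new -> 30 infected
Step 6: +1 new -> 31 infected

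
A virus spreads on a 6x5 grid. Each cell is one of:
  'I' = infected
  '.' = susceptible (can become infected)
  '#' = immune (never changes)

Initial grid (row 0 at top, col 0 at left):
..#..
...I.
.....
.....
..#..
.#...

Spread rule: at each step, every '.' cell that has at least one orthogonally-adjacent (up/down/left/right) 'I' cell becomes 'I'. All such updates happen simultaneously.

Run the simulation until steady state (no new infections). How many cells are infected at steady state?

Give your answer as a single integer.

Answer: 27

Derivation:
Step 0 (initial): 1 infected
Step 1: +4 new -> 5 infected
Step 2: +5 new -> 10 infected
Step 3: +6 new -> 16 infected
Step 4: +5 new -> 21 infected
Step 5: +4 new -> 25 infected
Step 6: +1 new -> 26 infected
Step 7: +1 new -> 27 infected
Step 8: +0 new -> 27 infected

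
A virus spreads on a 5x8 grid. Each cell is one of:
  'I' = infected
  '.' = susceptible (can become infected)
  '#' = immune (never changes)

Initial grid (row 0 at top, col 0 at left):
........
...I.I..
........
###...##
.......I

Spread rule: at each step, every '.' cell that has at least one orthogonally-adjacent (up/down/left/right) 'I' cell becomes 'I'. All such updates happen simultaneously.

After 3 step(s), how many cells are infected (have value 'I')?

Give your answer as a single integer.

Step 0 (initial): 3 infected
Step 1: +8 new -> 11 infected
Step 2: +11 new -> 22 infected
Step 3: +8 new -> 30 infected

Answer: 30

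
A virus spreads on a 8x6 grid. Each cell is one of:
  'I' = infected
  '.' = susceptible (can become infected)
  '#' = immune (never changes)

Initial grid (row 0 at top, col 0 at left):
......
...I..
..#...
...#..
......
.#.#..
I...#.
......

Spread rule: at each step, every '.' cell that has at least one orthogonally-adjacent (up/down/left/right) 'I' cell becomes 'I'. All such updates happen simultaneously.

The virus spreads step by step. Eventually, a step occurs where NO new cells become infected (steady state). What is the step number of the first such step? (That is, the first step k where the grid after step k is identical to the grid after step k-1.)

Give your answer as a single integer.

Step 0 (initial): 2 infected
Step 1: +7 new -> 9 infected
Step 2: +8 new -> 17 infected
Step 3: +11 new -> 28 infected
Step 4: +7 new -> 35 infected
Step 5: +5 new -> 40 infected
Step 6: +2 new -> 42 infected
Step 7: +1 new -> 43 infected
Step 8: +0 new -> 43 infected

Answer: 8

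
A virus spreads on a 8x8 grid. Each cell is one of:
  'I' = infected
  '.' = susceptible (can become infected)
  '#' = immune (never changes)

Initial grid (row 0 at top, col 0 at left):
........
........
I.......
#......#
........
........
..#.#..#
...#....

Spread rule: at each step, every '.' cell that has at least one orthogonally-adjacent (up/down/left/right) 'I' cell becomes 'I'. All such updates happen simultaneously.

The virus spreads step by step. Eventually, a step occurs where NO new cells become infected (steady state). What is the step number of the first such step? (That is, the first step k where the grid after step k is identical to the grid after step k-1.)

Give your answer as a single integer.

Step 0 (initial): 1 infected
Step 1: +2 new -> 3 infected
Step 2: +4 new -> 7 infected
Step 3: +5 new -> 12 infected
Step 4: +7 new -> 19 infected
Step 5: +8 new -> 27 infected
Step 6: +8 new -> 35 infected
Step 7: +9 new -> 44 infected
Step 8: +4 new -> 48 infected
Step 9: +4 new -> 52 infected
Step 10: +3 new -> 55 infected
Step 11: +2 new -> 57 infected
Step 12: +1 new -> 58 infected
Step 13: +0 new -> 58 infected

Answer: 13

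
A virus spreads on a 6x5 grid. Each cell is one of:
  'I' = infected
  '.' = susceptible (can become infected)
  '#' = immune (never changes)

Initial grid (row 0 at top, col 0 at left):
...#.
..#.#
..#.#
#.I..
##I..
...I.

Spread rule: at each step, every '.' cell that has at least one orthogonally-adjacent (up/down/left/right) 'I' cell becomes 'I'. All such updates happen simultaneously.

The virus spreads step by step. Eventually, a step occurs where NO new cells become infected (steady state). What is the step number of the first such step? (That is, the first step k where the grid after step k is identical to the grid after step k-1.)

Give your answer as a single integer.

Answer: 6

Derivation:
Step 0 (initial): 3 infected
Step 1: +5 new -> 8 infected
Step 2: +5 new -> 13 infected
Step 3: +4 new -> 17 infected
Step 4: +2 new -> 19 infected
Step 5: +2 new -> 21 infected
Step 6: +0 new -> 21 infected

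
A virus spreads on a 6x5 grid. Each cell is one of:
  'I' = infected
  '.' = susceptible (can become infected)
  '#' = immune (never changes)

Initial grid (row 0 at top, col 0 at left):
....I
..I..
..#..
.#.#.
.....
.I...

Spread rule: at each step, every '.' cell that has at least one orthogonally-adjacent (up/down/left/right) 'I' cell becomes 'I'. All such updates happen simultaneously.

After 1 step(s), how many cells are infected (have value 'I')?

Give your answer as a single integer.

Answer: 11

Derivation:
Step 0 (initial): 3 infected
Step 1: +8 new -> 11 infected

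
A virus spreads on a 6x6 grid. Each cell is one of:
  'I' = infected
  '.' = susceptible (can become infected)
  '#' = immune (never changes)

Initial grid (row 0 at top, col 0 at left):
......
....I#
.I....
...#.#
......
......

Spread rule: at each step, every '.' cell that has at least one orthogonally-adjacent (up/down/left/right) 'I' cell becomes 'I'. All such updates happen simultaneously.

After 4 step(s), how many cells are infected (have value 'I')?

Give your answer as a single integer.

Step 0 (initial): 2 infected
Step 1: +7 new -> 9 infected
Step 2: +11 new -> 20 infected
Step 3: +6 new -> 26 infected
Step 4: +5 new -> 31 infected

Answer: 31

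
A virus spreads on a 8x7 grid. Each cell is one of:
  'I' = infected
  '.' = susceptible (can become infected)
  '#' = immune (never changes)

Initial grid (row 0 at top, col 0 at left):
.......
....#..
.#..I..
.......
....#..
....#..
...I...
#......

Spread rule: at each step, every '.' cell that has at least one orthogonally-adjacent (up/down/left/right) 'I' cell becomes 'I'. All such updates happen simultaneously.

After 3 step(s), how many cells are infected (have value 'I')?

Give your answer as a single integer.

Answer: 35

Derivation:
Step 0 (initial): 2 infected
Step 1: +7 new -> 9 infected
Step 2: +12 new -> 21 infected
Step 3: +14 new -> 35 infected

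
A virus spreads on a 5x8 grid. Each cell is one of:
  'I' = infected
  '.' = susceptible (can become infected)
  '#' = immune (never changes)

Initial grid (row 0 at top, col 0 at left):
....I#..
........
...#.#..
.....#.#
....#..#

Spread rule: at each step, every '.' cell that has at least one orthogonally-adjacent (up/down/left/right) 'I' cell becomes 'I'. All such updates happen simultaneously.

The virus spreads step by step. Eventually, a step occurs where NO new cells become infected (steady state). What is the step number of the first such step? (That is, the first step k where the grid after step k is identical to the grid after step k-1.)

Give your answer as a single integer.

Answer: 9

Derivation:
Step 0 (initial): 1 infected
Step 1: +2 new -> 3 infected
Step 2: +4 new -> 7 infected
Step 3: +4 new -> 11 infected
Step 4: +7 new -> 18 infected
Step 5: +7 new -> 25 infected
Step 6: +4 new -> 29 infected
Step 7: +3 new -> 32 infected
Step 8: +1 new -> 33 infected
Step 9: +0 new -> 33 infected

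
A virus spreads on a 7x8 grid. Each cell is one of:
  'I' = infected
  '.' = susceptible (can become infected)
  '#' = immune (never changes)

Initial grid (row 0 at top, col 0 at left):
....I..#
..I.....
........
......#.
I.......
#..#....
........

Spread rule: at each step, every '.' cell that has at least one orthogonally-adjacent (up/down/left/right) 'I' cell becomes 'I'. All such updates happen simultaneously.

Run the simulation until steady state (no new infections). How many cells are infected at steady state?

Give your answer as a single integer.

Answer: 52

Derivation:
Step 0 (initial): 3 infected
Step 1: +9 new -> 12 infected
Step 2: +12 new -> 24 infected
Step 3: +8 new -> 32 infected
Step 4: +6 new -> 38 infected
Step 5: +4 new -> 42 infected
Step 6: +4 new -> 46 infected
Step 7: +3 new -> 49 infected
Step 8: +2 new -> 51 infected
Step 9: +1 new -> 52 infected
Step 10: +0 new -> 52 infected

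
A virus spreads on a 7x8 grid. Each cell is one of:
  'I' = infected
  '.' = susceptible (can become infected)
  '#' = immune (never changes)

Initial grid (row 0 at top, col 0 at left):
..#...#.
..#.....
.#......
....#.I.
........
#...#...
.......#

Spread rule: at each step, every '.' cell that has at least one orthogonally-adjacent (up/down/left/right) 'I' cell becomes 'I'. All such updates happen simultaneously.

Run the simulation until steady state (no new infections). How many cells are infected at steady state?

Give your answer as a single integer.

Step 0 (initial): 1 infected
Step 1: +4 new -> 5 infected
Step 2: +6 new -> 11 infected
Step 3: +7 new -> 18 infected
Step 4: +6 new -> 24 infected
Step 5: +7 new -> 31 infected
Step 6: +5 new -> 36 infected
Step 7: +4 new -> 40 infected
Step 8: +2 new -> 42 infected
Step 9: +2 new -> 44 infected
Step 10: +1 new -> 45 infected
Step 11: +2 new -> 47 infected
Step 12: +1 new -> 48 infected
Step 13: +0 new -> 48 infected

Answer: 48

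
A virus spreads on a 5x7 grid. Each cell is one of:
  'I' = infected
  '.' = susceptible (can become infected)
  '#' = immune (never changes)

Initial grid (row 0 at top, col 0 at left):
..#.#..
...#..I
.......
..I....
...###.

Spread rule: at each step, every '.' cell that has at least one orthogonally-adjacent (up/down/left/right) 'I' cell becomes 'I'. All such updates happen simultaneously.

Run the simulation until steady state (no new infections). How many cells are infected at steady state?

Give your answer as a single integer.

Answer: 28

Derivation:
Step 0 (initial): 2 infected
Step 1: +7 new -> 9 infected
Step 2: +10 new -> 19 infected
Step 3: +6 new -> 25 infected
Step 4: +2 new -> 27 infected
Step 5: +1 new -> 28 infected
Step 6: +0 new -> 28 infected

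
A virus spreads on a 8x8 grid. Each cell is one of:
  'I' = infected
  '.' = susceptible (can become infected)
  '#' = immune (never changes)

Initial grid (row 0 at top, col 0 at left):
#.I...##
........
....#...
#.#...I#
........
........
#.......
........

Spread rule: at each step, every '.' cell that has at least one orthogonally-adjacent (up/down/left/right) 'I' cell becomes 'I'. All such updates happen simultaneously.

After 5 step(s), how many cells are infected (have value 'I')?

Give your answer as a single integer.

Answer: 44

Derivation:
Step 0 (initial): 2 infected
Step 1: +6 new -> 8 infected
Step 2: +11 new -> 19 infected
Step 3: +12 new -> 31 infected
Step 4: +7 new -> 38 infected
Step 5: +6 new -> 44 infected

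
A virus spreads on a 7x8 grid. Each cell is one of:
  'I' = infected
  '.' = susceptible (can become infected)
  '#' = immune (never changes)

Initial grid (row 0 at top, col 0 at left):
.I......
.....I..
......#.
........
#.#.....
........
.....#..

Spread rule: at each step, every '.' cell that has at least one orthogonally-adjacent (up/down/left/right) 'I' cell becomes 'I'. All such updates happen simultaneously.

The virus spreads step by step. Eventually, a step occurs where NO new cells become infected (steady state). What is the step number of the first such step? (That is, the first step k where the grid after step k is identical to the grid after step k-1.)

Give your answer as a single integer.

Answer: 8

Derivation:
Step 0 (initial): 2 infected
Step 1: +7 new -> 9 infected
Step 2: +10 new -> 19 infected
Step 3: +9 new -> 28 infected
Step 4: +8 new -> 36 infected
Step 5: +5 new -> 41 infected
Step 6: +7 new -> 48 infected
Step 7: +4 new -> 52 infected
Step 8: +0 new -> 52 infected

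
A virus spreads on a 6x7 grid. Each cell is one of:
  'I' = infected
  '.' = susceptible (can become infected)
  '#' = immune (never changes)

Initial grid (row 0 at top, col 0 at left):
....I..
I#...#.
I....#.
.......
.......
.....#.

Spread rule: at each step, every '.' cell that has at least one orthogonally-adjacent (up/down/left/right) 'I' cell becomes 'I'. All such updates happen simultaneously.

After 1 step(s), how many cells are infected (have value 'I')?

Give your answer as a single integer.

Answer: 9

Derivation:
Step 0 (initial): 3 infected
Step 1: +6 new -> 9 infected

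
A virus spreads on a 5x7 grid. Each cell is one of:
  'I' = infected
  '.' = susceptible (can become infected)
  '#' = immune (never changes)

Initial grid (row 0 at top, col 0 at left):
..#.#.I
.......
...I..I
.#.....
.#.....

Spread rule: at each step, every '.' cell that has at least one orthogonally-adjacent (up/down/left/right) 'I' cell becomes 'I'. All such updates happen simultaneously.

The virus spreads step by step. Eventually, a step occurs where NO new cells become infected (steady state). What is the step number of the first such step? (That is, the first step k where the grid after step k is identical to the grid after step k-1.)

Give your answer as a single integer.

Step 0 (initial): 3 infected
Step 1: +8 new -> 11 infected
Step 2: +10 new -> 21 infected
Step 3: +5 new -> 26 infected
Step 4: +3 new -> 29 infected
Step 5: +2 new -> 31 infected
Step 6: +0 new -> 31 infected

Answer: 6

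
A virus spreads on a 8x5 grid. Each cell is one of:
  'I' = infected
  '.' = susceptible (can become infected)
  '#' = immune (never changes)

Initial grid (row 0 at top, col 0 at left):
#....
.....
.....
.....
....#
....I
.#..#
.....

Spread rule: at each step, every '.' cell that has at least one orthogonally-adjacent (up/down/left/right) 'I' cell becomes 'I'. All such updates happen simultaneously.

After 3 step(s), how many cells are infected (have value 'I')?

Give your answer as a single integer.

Step 0 (initial): 1 infected
Step 1: +1 new -> 2 infected
Step 2: +3 new -> 5 infected
Step 3: +5 new -> 10 infected

Answer: 10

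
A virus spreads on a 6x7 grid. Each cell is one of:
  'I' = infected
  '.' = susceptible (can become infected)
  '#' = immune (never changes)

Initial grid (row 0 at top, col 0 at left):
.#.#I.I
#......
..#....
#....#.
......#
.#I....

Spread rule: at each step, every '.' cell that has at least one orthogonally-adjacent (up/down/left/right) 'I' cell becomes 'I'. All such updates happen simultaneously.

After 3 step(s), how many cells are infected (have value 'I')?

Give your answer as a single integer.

Answer: 26

Derivation:
Step 0 (initial): 3 infected
Step 1: +5 new -> 8 infected
Step 2: +8 new -> 16 infected
Step 3: +10 new -> 26 infected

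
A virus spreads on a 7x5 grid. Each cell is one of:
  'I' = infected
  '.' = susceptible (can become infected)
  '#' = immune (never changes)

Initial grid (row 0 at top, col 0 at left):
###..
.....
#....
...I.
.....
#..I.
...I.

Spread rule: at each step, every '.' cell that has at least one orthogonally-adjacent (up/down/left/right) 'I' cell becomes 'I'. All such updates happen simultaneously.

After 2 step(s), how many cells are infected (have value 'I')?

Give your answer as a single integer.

Answer: 19

Derivation:
Step 0 (initial): 3 infected
Step 1: +8 new -> 11 infected
Step 2: +8 new -> 19 infected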